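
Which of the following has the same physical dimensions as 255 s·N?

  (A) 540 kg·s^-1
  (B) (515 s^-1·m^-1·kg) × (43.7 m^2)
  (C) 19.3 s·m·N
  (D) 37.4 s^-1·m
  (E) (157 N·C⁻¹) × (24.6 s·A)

Reference: N·s = kg·m·s⁻²·s = kg·m·s⁻¹.
Each option:
  (A) kg·s⁻¹
  (B) [kg·m⁻¹·s⁻¹] · [m²] = kg·m·s⁻¹  ← same
  (C) N·m·s = kg·m·s⁻²·m·s = kg·m²·s⁻¹
  (D) m·s⁻¹
  (E) [kg·m·s⁻³·A⁻¹] · [s·A] = kg·m·s⁻²
Only (B) matches kg·m·s⁻¹.

(B)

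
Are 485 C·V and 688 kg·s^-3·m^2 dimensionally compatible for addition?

No

Dimensions:
  485 C·V:  C·V = s·A·J·C⁻¹ = kg·m²·s⁻²
  688 kg·s^-3·m^2:  kg·m²·s⁻³
kg·m²·s⁻² ≠ kg·m²·s⁻³, so they cannot be added.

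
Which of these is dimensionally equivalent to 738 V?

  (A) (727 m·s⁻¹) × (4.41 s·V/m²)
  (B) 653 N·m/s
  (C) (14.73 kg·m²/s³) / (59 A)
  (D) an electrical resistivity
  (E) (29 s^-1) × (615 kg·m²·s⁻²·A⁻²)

Reference: V = J·C⁻¹ = kg·m²·s⁻³·A⁻¹.
Each option:
  (A) [m·s⁻¹] · [kg·s⁻²·A⁻¹] = kg·m·s⁻³·A⁻¹
  (B) N·m·s⁻¹ = kg·m·s⁻²·m·s⁻¹ = kg·m²·s⁻³
  (C) [kg·m²·s⁻³] / [A] = kg·m²·s⁻³·A⁻¹  ← same
  (D) [electrical resistivity] = kg·m³·s⁻³·A⁻²
  (E) [s⁻¹] · [kg·m²·s⁻²·A⁻²] = kg·m²·s⁻³·A⁻²
Only (C) matches kg·m²·s⁻³·A⁻¹.

(C)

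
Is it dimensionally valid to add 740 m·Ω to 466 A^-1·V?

No

In SI base units:
  740 m·Ω:  Ω·m = V·A⁻¹·m = kg·m³·s⁻³·A⁻²
  466 A^-1·V:  V·A⁻¹ = J·C⁻¹·A⁻¹ = kg·m²·s⁻³·A⁻²
kg·m³·s⁻³·A⁻² ≠ kg·m²·s⁻³·A⁻², so they cannot be added.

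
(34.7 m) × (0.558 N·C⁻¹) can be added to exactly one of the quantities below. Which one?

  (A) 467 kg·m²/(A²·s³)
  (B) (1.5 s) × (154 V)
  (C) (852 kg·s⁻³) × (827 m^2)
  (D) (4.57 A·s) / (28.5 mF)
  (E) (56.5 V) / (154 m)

Reference: [m] · [kg·m·s⁻³·A⁻¹] = kg·m²·s⁻³·A⁻¹.
Each option:
  (A) kg·m²·s⁻³·A⁻²
  (B) [s] · [kg·m²·s⁻³·A⁻¹] = kg·m²·s⁻²·A⁻¹
  (C) [kg·s⁻³] · [m²] = kg·m²·s⁻³
  (D) [s·A] / [kg⁻¹·m⁻²·s⁴·A²] = kg·m²·s⁻³·A⁻¹  ← same
  (E) [kg·m²·s⁻³·A⁻¹] / [m] = kg·m·s⁻³·A⁻¹
Only (D) matches kg·m²·s⁻³·A⁻¹.

(D)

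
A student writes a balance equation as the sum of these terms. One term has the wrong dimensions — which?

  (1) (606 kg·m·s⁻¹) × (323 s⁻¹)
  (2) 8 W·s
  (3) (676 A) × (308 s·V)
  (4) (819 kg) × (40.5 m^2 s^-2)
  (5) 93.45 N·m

(1)

Expand each in SI base units:
  (1) [kg·m·s⁻¹] · [s⁻¹] = kg·m·s⁻²
  (2) W·s = J·s⁻¹·s = kg·m²·s⁻²
  (3) [A] · [kg·m²·s⁻²·A⁻¹] = kg·m²·s⁻²
  (4) [kg] · [m²·s⁻²] = kg·m²·s⁻²
  (5) N·m = kg·m·s⁻²·m = kg·m²·s⁻²
All reduce to kg·m²·s⁻² except (1), which is kg·m·s⁻².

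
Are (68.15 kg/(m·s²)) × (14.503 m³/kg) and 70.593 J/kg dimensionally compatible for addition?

Dimensions:
  (68.15 kg/(m·s²)) × (14.503 m³/kg):  [kg·m⁻¹·s⁻²] · [kg⁻¹·m³] = m²·s⁻²
  70.593 J/kg:  J·kg⁻¹ = N·m·kg⁻¹ = m²·s⁻²
Both are m²·s⁻², so they have the same dimensions and can be added.

Yes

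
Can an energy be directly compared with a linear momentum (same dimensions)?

No

Reduce each to base SI dimensions:
  an energy:  [energy] = kg·m²·s⁻²
  a linear momentum:  [linear momentum] = kg·m·s⁻¹
kg·m²·s⁻² ≠ kg·m·s⁻¹, so they cannot be added.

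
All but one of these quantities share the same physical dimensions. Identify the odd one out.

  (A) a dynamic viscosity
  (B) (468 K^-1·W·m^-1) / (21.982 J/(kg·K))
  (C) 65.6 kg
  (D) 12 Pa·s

(C)

Reduce each to base SI dimensions:
  (A) [dynamic viscosity] = kg·m⁻¹·s⁻¹
  (B) [kg·m·s⁻³·K⁻¹] / [m²·s⁻²·K⁻¹] = kg·m⁻¹·s⁻¹
  (C) kg
  (D) Pa·s = N·m⁻²·s = kg·m⁻¹·s⁻¹
All reduce to kg·m⁻¹·s⁻¹ except (C), which is kg.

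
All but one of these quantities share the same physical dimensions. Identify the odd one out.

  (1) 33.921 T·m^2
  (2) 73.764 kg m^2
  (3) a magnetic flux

Reduce each to base SI dimensions:
  (1) T·m² = Wb·m⁻²·m² = kg·m²·s⁻²·A⁻¹
  (2) kg·m²
  (3) [magnetic flux] = kg·m²·s⁻²·A⁻¹
All reduce to kg·m²·s⁻²·A⁻¹ except (2), which is kg·m².

(2)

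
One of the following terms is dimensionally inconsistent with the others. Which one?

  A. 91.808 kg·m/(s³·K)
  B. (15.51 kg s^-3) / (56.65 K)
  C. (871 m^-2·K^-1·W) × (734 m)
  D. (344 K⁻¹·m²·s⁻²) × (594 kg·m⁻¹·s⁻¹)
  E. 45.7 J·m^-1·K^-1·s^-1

In SI base units:
  A. kg·m·s⁻³·K⁻¹
  B. [kg·s⁻³] / [K] = kg·s⁻³·K⁻¹
  C. [kg·s⁻³·K⁻¹] · [m] = kg·m·s⁻³·K⁻¹
  D. [m²·s⁻²·K⁻¹] · [kg·m⁻¹·s⁻¹] = kg·m·s⁻³·K⁻¹
  E. J·s⁻¹·m⁻¹·K⁻¹ = N·m·s⁻¹·m⁻¹·K⁻¹ = kg·m·s⁻³·K⁻¹
All reduce to kg·m·s⁻³·K⁻¹ except B., which is kg·s⁻³·K⁻¹.

B.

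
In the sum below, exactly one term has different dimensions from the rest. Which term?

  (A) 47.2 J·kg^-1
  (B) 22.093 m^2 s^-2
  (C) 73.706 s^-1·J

Reduce each to base SI dimensions:
  (A) J·kg⁻¹ = N·m·kg⁻¹ = m²·s⁻²
  (B) m²·s⁻²
  (C) J·s⁻¹ = N·m·s⁻¹ = kg·m²·s⁻³
All reduce to m²·s⁻² except (C), which is kg·m²·s⁻³.

(C)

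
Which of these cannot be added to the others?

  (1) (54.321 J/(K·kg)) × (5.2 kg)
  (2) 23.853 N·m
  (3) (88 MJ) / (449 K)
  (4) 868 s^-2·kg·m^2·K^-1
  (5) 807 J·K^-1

(2)

Reduce each to base SI dimensions:
  (1) [m²·s⁻²·K⁻¹] · [kg] = kg·m²·s⁻²·K⁻¹
  (2) N·m = kg·m·s⁻²·m = kg·m²·s⁻²
  (3) [kg·m²·s⁻²] / [K] = kg·m²·s⁻²·K⁻¹
  (4) kg·m²·s⁻²·K⁻¹
  (5) J·K⁻¹ = N·m·K⁻¹ = kg·m²·s⁻²·K⁻¹
All reduce to kg·m²·s⁻²·K⁻¹ except (2), which is kg·m²·s⁻².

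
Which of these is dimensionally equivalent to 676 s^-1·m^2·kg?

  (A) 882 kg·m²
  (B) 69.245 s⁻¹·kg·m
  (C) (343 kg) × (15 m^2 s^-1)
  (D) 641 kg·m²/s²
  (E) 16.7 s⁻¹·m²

Reference: kg·m²·s⁻¹.
Each option:
  (A) kg·m²
  (B) kg·m·s⁻¹
  (C) [kg] · [m²·s⁻¹] = kg·m²·s⁻¹  ← same
  (D) kg·m²·s⁻²
  (E) m²·s⁻¹
Only (C) matches kg·m²·s⁻¹.

(C)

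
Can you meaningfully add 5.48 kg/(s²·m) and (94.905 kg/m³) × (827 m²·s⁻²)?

In SI base units:
  5.48 kg/(s²·m):  kg·m⁻¹·s⁻²
  (94.905 kg/m³) × (827 m²·s⁻²):  [kg·m⁻³] · [m²·s⁻²] = kg·m⁻¹·s⁻²
Both are kg·m⁻¹·s⁻², so they have the same dimensions and can be added.

Yes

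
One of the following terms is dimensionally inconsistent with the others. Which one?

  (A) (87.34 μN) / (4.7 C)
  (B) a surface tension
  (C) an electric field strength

Dimensions:
  (A) [kg·m·s⁻²] / [s·A] = kg·m·s⁻³·A⁻¹
  (B) [surface tension] = kg·s⁻²
  (C) [electric field strength] = kg·m·s⁻³·A⁻¹
All reduce to kg·m·s⁻³·A⁻¹ except (B), which is kg·s⁻².

(B)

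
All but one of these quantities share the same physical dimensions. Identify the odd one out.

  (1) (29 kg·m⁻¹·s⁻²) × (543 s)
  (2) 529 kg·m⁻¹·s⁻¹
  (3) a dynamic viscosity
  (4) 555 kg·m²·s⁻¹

Reduce each to base SI dimensions:
  (1) [kg·m⁻¹·s⁻²] · [s] = kg·m⁻¹·s⁻¹
  (2) kg·m⁻¹·s⁻¹
  (3) [dynamic viscosity] = kg·m⁻¹·s⁻¹
  (4) kg·m²·s⁻¹
All reduce to kg·m⁻¹·s⁻¹ except (4), which is kg·m²·s⁻¹.

(4)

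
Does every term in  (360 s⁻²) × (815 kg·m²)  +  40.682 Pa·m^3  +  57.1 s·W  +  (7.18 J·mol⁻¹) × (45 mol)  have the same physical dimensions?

Yes

In SI base units:
  (360 s⁻²) × (815 kg·m²):  [s⁻²] · [kg·m²] = kg·m²·s⁻²
  40.682 Pa·m^3:  Pa·m³ = N·m⁻²·m³ = kg·m²·s⁻²
  57.1 s·W:  W·s = J·s⁻¹·s = kg·m²·s⁻²
  (7.18 J·mol⁻¹) × (45 mol):  [kg·m²·s⁻²·mol⁻¹] · [mol] = kg·m²·s⁻²
Every term reduces to kg·m²·s⁻².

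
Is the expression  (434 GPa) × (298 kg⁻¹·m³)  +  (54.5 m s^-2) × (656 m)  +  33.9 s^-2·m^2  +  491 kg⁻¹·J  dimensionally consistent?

Expand each in SI base units:
  (434 GPa) × (298 kg⁻¹·m³):  [kg·m⁻¹·s⁻²] · [kg⁻¹·m³] = m²·s⁻²
  (54.5 m s^-2) × (656 m):  [m·s⁻²] · [m] = m²·s⁻²
  33.9 s^-2·m^2:  m²·s⁻²
  491 kg⁻¹·J:  J·kg⁻¹ = N·m·kg⁻¹ = m²·s⁻²
Every term reduces to m²·s⁻².

Yes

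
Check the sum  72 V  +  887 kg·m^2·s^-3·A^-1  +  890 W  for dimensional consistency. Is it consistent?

Expand each in SI base units:
  72 V:  V = J·C⁻¹ = kg·m²·s⁻³·A⁻¹
  887 kg·m^2·s^-3·A^-1:  kg·m²·s⁻³·A⁻¹
  890 W:  W = J·s⁻¹ = kg·m²·s⁻³
The terms do not share a single dimension (kg·m²·s⁻³ vs kg·m²·s⁻³·A⁻¹).

No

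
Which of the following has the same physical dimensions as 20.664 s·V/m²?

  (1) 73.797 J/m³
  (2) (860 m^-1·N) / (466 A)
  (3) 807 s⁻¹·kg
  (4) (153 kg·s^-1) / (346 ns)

Reference: V·s·m⁻² = J·C⁻¹·s·m⁻² = kg·s⁻²·A⁻¹.
Each option:
  (1) J·m⁻³ = N·m·m⁻³ = kg·m⁻¹·s⁻²
  (2) [kg·s⁻²] / [A] = kg·s⁻²·A⁻¹  ← same
  (3) kg·s⁻¹
  (4) [kg·s⁻¹] / [s] = kg·s⁻²
Only (2) matches kg·s⁻²·A⁻¹.

(2)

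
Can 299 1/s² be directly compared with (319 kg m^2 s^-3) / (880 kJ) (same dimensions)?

No

Reduce each to base SI dimensions:
  299 1/s²:  s⁻²
  (319 kg m^2 s^-3) / (880 kJ):  [kg·m²·s⁻³] / [kg·m²·s⁻²] = s⁻¹
s⁻² ≠ s⁻¹, so they cannot be added.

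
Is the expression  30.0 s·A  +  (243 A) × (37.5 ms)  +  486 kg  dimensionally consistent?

Dimensions:
  30.0 s·A:  A·s = s·A
  (243 A) × (37.5 ms):  [A] · [s] = s·A
  486 kg:  kg
The terms do not share a single dimension (kg vs s·A).

No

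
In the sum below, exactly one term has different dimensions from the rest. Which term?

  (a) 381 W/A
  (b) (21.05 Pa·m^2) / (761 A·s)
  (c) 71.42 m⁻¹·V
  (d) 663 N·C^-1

(a)

In SI base units:
  (a) W·A⁻¹ = J·s⁻¹·A⁻¹ = kg·m²·s⁻³·A⁻¹
  (b) [kg·m·s⁻²] / [s·A] = kg·m·s⁻³·A⁻¹
  (c) V·m⁻¹ = J·C⁻¹·m⁻¹ = kg·m·s⁻³·A⁻¹
  (d) N·C⁻¹ = kg·m·s⁻²·(s·A)⁻¹ = kg·m·s⁻³·A⁻¹
All reduce to kg·m·s⁻³·A⁻¹ except (a), which is kg·m²·s⁻³·A⁻¹.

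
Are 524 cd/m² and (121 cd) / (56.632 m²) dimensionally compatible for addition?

Yes

In SI base units:
  524 cd/m²:  cd·m⁻² = m⁻²·cd
  (121 cd) / (56.632 m²):  [cd] / [m²] = m⁻²·cd
Both are m⁻²·cd, so they have the same dimensions and can be added.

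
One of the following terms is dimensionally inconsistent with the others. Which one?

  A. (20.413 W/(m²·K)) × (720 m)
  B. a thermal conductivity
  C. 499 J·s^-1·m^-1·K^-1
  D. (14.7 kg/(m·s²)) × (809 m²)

D.

Dimensions:
  A. [kg·s⁻³·K⁻¹] · [m] = kg·m·s⁻³·K⁻¹
  B. [thermal conductivity] = kg·m·s⁻³·K⁻¹
  C. J·s⁻¹·m⁻¹·K⁻¹ = N·m·s⁻¹·m⁻¹·K⁻¹ = kg·m·s⁻³·K⁻¹
  D. [kg·m⁻¹·s⁻²] · [m²] = kg·m·s⁻²
All reduce to kg·m·s⁻³·K⁻¹ except D., which is kg·m·s⁻².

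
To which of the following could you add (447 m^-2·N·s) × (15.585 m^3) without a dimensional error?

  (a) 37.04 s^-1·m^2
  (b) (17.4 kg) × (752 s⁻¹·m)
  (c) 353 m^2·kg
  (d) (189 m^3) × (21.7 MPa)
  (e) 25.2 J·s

(e)

Reference: [kg·m⁻¹·s⁻¹] · [m³] = kg·m²·s⁻¹.
Each option:
  (a) m²·s⁻¹
  (b) [kg] · [m·s⁻¹] = kg·m·s⁻¹
  (c) kg·m²
  (d) [m³] · [kg·m⁻¹·s⁻²] = kg·m²·s⁻²
  (e) J·s = N·m·s = kg·m²·s⁻¹  ← same
Only (e) matches kg·m²·s⁻¹.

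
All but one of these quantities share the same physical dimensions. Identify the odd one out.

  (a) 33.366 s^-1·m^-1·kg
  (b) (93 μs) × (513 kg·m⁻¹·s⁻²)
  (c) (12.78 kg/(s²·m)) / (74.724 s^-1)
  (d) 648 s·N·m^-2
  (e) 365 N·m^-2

(e)

Dimensions:
  (a) kg·m⁻¹·s⁻¹
  (b) [s] · [kg·m⁻¹·s⁻²] = kg·m⁻¹·s⁻¹
  (c) [kg·m⁻¹·s⁻²] / [s⁻¹] = kg·m⁻¹·s⁻¹
  (d) N·s·m⁻² = kg·m·s⁻²·s·m⁻² = kg·m⁻¹·s⁻¹
  (e) N·m⁻² = kg·m·s⁻²·m⁻² = kg·m⁻¹·s⁻²
All reduce to kg·m⁻¹·s⁻¹ except (e), which is kg·m⁻¹·s⁻².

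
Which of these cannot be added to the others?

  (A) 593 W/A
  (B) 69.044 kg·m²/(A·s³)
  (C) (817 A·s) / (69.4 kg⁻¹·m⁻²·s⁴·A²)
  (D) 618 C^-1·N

(D)

Dimensions:
  (A) W·A⁻¹ = J·s⁻¹·A⁻¹ = kg·m²·s⁻³·A⁻¹
  (B) kg·m²·s⁻³·A⁻¹
  (C) [s·A] / [kg⁻¹·m⁻²·s⁴·A²] = kg·m²·s⁻³·A⁻¹
  (D) N·C⁻¹ = kg·m·s⁻²·(s·A)⁻¹ = kg·m·s⁻³·A⁻¹
All reduce to kg·m²·s⁻³·A⁻¹ except (D), which is kg·m·s⁻³·A⁻¹.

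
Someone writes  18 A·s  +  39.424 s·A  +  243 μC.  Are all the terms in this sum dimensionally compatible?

Yes

Work out the base dimensions of each:
  18 A·s:  A·s = s·A
  39.424 s·A:  s·A
  243 μC:  C = s·A
Every term reduces to s·A.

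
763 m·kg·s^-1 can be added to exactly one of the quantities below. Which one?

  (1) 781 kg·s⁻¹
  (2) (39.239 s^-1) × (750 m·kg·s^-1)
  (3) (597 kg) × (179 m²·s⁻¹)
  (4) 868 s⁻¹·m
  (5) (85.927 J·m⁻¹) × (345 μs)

Reference: kg·m·s⁻¹.
Each option:
  (1) kg·s⁻¹
  (2) [s⁻¹] · [kg·m·s⁻¹] = kg·m·s⁻²
  (3) [kg] · [m²·s⁻¹] = kg·m²·s⁻¹
  (4) m·s⁻¹
  (5) [kg·m·s⁻²] · [s] = kg·m·s⁻¹  ← same
Only (5) matches kg·m·s⁻¹.

(5)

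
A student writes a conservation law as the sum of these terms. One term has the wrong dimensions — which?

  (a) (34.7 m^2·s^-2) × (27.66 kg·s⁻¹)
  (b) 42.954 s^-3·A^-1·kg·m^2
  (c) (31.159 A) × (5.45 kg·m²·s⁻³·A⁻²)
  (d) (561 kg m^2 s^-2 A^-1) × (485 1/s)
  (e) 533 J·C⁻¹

Work out the base dimensions of each:
  (a) [m²·s⁻²] · [kg·s⁻¹] = kg·m²·s⁻³
  (b) kg·m²·s⁻³·A⁻¹
  (c) [A] · [kg·m²·s⁻³·A⁻²] = kg·m²·s⁻³·A⁻¹
  (d) [kg·m²·s⁻²·A⁻¹] · [s⁻¹] = kg·m²·s⁻³·A⁻¹
  (e) J·C⁻¹ = N·m·(s·A)⁻¹ = kg·m²·s⁻³·A⁻¹
All reduce to kg·m²·s⁻³·A⁻¹ except (a), which is kg·m²·s⁻³.

(a)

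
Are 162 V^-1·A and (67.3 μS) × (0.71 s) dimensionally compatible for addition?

No

Work out the base dimensions of each:
  162 V^-1·A:  A·V⁻¹ = A·(J·C⁻¹)⁻¹ = kg⁻¹·m⁻²·s³·A²
  (67.3 μS) × (0.71 s):  [kg⁻¹·m⁻²·s³·A²] · [s] = kg⁻¹·m⁻²·s⁴·A²
kg⁻¹·m⁻²·s³·A² ≠ kg⁻¹·m⁻²·s⁴·A², so they cannot be added.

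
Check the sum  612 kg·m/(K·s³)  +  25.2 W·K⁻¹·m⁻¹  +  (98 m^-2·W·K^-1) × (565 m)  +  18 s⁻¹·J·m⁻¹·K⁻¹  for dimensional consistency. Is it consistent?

Yes

Reduce each to base SI dimensions:
  612 kg·m/(K·s³):  kg·m·s⁻³·K⁻¹
  25.2 W·K⁻¹·m⁻¹:  W·m⁻¹·K⁻¹ = J·s⁻¹·m⁻¹·K⁻¹ = kg·m·s⁻³·K⁻¹
  (98 m^-2·W·K^-1) × (565 m):  [kg·s⁻³·K⁻¹] · [m] = kg·m·s⁻³·K⁻¹
  18 s⁻¹·J·m⁻¹·K⁻¹:  J·s⁻¹·m⁻¹·K⁻¹ = N·m·s⁻¹·m⁻¹·K⁻¹ = kg·m·s⁻³·K⁻¹
Every term reduces to kg·m·s⁻³·K⁻¹.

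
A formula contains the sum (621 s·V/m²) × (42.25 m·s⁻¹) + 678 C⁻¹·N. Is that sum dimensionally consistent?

Yes

Work out the base dimensions of each:
  (621 s·V/m²) × (42.25 m·s⁻¹):  [kg·s⁻²·A⁻¹] · [m·s⁻¹] = kg·m·s⁻³·A⁻¹
  678 C⁻¹·N:  N·C⁻¹ = kg·m·s⁻²·(s·A)⁻¹ = kg·m·s⁻³·A⁻¹
Both are kg·m·s⁻³·A⁻¹, so they have the same dimensions and can be added.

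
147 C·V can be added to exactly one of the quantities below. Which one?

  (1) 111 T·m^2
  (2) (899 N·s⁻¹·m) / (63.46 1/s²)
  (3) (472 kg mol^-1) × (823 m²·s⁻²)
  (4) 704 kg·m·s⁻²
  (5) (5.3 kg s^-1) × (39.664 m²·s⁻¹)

Reference: C·V = s·A·J·C⁻¹ = kg·m²·s⁻².
Each option:
  (1) T·m² = Wb·m⁻²·m² = kg·m²·s⁻²·A⁻¹
  (2) [kg·m²·s⁻³] / [s⁻²] = kg·m²·s⁻¹
  (3) [kg·mol⁻¹] · [m²·s⁻²] = kg·m²·s⁻²·mol⁻¹
  (4) kg·m·s⁻²
  (5) [kg·s⁻¹] · [m²·s⁻¹] = kg·m²·s⁻²  ← same
Only (5) matches kg·m²·s⁻².

(5)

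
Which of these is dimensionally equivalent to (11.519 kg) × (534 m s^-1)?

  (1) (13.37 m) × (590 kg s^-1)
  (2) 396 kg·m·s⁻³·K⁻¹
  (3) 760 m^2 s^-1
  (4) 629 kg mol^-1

Reference: [kg] · [m·s⁻¹] = kg·m·s⁻¹.
Each option:
  (1) [m] · [kg·s⁻¹] = kg·m·s⁻¹  ← same
  (2) kg·m·s⁻³·K⁻¹
  (3) m²·s⁻¹
  (4) kg·mol⁻¹
Only (1) matches kg·m·s⁻¹.

(1)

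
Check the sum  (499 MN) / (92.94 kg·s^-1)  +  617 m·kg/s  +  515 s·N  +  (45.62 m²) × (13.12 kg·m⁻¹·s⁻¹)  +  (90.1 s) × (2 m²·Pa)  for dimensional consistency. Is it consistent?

No

Expand each in SI base units:
  (499 MN) / (92.94 kg·s^-1):  [kg·m·s⁻²] / [kg·s⁻¹] = m·s⁻¹
  617 m·kg/s:  kg·m·s⁻¹
  515 s·N:  N·s = kg·m·s⁻²·s = kg·m·s⁻¹
  (45.62 m²) × (13.12 kg·m⁻¹·s⁻¹):  [m²] · [kg·m⁻¹·s⁻¹] = kg·m·s⁻¹
  (90.1 s) × (2 m²·Pa):  [s] · [kg·m·s⁻²] = kg·m·s⁻¹
The terms do not share a single dimension (kg·m·s⁻¹ vs m·s⁻¹).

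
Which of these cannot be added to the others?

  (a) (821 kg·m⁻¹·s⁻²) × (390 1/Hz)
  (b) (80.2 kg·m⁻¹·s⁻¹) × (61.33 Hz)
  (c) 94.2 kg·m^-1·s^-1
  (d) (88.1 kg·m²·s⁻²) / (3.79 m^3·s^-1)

(b)

Work out the base dimensions of each:
  (a) [kg·m⁻¹·s⁻²] · [s] = kg·m⁻¹·s⁻¹
  (b) [kg·m⁻¹·s⁻¹] · [s⁻¹] = kg·m⁻¹·s⁻²
  (c) kg·m⁻¹·s⁻¹
  (d) [kg·m²·s⁻²] / [m³·s⁻¹] = kg·m⁻¹·s⁻¹
All reduce to kg·m⁻¹·s⁻¹ except (b), which is kg·m⁻¹·s⁻².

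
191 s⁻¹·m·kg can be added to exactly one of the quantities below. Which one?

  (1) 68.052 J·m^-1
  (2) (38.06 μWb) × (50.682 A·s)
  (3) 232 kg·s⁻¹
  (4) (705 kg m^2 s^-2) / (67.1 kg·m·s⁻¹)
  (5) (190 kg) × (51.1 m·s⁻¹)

(5)

Reference: kg·m·s⁻¹.
Each option:
  (1) J·m⁻¹ = N·m·m⁻¹ = kg·m·s⁻²
  (2) [kg·m²·s⁻²·A⁻¹] · [s·A] = kg·m²·s⁻¹
  (3) kg·s⁻¹
  (4) [kg·m²·s⁻²] / [kg·m·s⁻¹] = m·s⁻¹
  (5) [kg] · [m·s⁻¹] = kg·m·s⁻¹  ← same
Only (5) matches kg·m·s⁻¹.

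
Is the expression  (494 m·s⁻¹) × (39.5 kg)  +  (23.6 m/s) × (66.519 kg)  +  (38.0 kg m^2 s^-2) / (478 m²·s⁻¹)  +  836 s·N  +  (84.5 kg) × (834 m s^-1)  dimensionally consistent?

No

Work out the base dimensions of each:
  (494 m·s⁻¹) × (39.5 kg):  [m·s⁻¹] · [kg] = kg·m·s⁻¹
  (23.6 m/s) × (66.519 kg):  [m·s⁻¹] · [kg] = kg·m·s⁻¹
  (38.0 kg m^2 s^-2) / (478 m²·s⁻¹):  [kg·m²·s⁻²] / [m²·s⁻¹] = kg·s⁻¹
  836 s·N:  N·s = kg·m·s⁻²·s = kg·m·s⁻¹
  (84.5 kg) × (834 m s^-1):  [kg] · [m·s⁻¹] = kg·m·s⁻¹
The terms do not share a single dimension (kg·m·s⁻¹ vs kg·s⁻¹).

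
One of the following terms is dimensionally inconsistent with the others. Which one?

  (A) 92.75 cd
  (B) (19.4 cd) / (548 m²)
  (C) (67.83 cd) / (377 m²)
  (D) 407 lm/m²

Reduce each to base SI dimensions:
  (A) cd
  (B) [cd] / [m²] = m⁻²·cd
  (C) [cd] / [m²] = m⁻²·cd
  (D) lm·m⁻² = cd·m⁻² = m⁻²·cd
All reduce to m⁻²·cd except (A), which is cd.

(A)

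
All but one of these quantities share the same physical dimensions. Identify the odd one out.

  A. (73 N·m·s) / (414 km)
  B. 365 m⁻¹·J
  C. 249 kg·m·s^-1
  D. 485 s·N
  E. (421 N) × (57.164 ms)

B.

Work out the base dimensions of each:
  A. [kg·m²·s⁻¹] / [m] = kg·m·s⁻¹
  B. J·m⁻¹ = N·m·m⁻¹ = kg·m·s⁻²
  C. kg·m·s⁻¹
  D. N·s = kg·m·s⁻²·s = kg·m·s⁻¹
  E. [kg·m·s⁻²] · [s] = kg·m·s⁻¹
All reduce to kg·m·s⁻¹ except B., which is kg·m·s⁻².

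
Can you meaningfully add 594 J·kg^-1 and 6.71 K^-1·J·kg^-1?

No

In SI base units:
  594 J·kg^-1:  J·kg⁻¹ = N·m·kg⁻¹ = m²·s⁻²
  6.71 K^-1·J·kg^-1:  J·kg⁻¹·K⁻¹ = N·m·kg⁻¹·K⁻¹ = m²·s⁻²·K⁻¹
m²·s⁻² ≠ m²·s⁻²·K⁻¹, so they cannot be added.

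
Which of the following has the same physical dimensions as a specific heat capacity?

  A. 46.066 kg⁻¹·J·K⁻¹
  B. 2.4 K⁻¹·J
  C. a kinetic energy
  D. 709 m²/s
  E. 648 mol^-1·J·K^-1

A.

Reference: [specific heat capacity] = m²·s⁻²·K⁻¹.
Each option:
  A. J·kg⁻¹·K⁻¹ = N·m·kg⁻¹·K⁻¹ = m²·s⁻²·K⁻¹  ← same
  B. J·K⁻¹ = N·m·K⁻¹ = kg·m²·s⁻²·K⁻¹
  C. [kinetic energy] = kg·m²·s⁻²
  D. m²·s⁻¹
  E. J·mol⁻¹·K⁻¹ = N·m·mol⁻¹·K⁻¹ = kg·m²·s⁻²·K⁻¹·mol⁻¹
Only A. matches m²·s⁻²·K⁻¹.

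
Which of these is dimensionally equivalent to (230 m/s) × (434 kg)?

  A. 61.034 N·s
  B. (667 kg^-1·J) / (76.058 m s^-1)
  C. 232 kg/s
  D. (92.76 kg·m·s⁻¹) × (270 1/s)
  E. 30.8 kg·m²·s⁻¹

Reference: [m·s⁻¹] · [kg] = kg·m·s⁻¹.
Each option:
  A. N·s = kg·m·s⁻²·s = kg·m·s⁻¹  ← same
  B. [m²·s⁻²] / [m·s⁻¹] = m·s⁻¹
  C. kg·s⁻¹
  D. [kg·m·s⁻¹] · [s⁻¹] = kg·m·s⁻²
  E. kg·m²·s⁻¹
Only A. matches kg·m·s⁻¹.

A.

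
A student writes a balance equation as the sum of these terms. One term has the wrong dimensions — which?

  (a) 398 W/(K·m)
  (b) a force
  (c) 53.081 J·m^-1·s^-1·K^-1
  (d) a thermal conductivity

Expand each in SI base units:
  (a) W·m⁻¹·K⁻¹ = J·s⁻¹·m⁻¹·K⁻¹ = kg·m·s⁻³·K⁻¹
  (b) [force] = kg·m·s⁻²
  (c) J·s⁻¹·m⁻¹·K⁻¹ = N·m·s⁻¹·m⁻¹·K⁻¹ = kg·m·s⁻³·K⁻¹
  (d) [thermal conductivity] = kg·m·s⁻³·K⁻¹
All reduce to kg·m·s⁻³·K⁻¹ except (b), which is kg·m·s⁻².

(b)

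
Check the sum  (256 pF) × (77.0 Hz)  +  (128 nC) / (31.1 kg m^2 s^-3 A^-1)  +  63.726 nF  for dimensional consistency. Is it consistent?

Dimensions:
  (256 pF) × (77.0 Hz):  [kg⁻¹·m⁻²·s⁴·A²] · [s⁻¹] = kg⁻¹·m⁻²·s³·A²
  (128 nC) / (31.1 kg m^2 s^-3 A^-1):  [s·A] / [kg·m²·s⁻³·A⁻¹] = kg⁻¹·m⁻²·s⁴·A²
  63.726 nF:  F = C·V⁻¹ = kg⁻¹·m⁻²·s⁴·A²
The terms do not share a single dimension (kg⁻¹·m⁻²·s³·A² vs kg⁻¹·m⁻²·s⁴·A²).

No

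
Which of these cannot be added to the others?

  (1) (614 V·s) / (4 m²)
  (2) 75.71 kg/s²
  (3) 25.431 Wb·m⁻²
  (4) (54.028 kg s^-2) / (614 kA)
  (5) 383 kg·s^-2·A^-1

(2)

Dimensions:
  (1) [kg·m²·s⁻²·A⁻¹] / [m²] = kg·s⁻²·A⁻¹
  (2) kg·s⁻²
  (3) Wb·m⁻² = V·s·m⁻² = kg·s⁻²·A⁻¹
  (4) [kg·s⁻²] / [A] = kg·s⁻²·A⁻¹
  (5) kg·s⁻²·A⁻¹
All reduce to kg·s⁻²·A⁻¹ except (2), which is kg·s⁻².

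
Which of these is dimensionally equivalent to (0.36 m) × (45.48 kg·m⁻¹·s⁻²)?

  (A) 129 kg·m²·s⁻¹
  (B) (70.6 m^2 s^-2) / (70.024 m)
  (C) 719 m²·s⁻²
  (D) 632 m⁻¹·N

(D)

Reference: [m] · [kg·m⁻¹·s⁻²] = kg·s⁻².
Each option:
  (A) kg·m²·s⁻¹
  (B) [m²·s⁻²] / [m] = m·s⁻²
  (C) m²·s⁻²
  (D) N·m⁻¹ = kg·m·s⁻²·m⁻¹ = kg·s⁻²  ← same
Only (D) matches kg·s⁻².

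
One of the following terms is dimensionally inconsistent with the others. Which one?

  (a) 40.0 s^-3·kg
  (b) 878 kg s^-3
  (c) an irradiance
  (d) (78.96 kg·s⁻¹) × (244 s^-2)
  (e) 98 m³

Work out the base dimensions of each:
  (a) kg·s⁻³
  (b) kg·s⁻³
  (c) [irradiance] = kg·s⁻³
  (d) [kg·s⁻¹] · [s⁻²] = kg·s⁻³
  (e) m³
All reduce to kg·s⁻³ except (e), which is m³.

(e)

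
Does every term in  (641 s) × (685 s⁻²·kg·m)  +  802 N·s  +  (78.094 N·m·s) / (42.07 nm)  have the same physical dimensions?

Yes

Reduce each to base SI dimensions:
  (641 s) × (685 s⁻²·kg·m):  [s] · [kg·m·s⁻²] = kg·m·s⁻¹
  802 N·s:  N·s = kg·m·s⁻²·s = kg·m·s⁻¹
  (78.094 N·m·s) / (42.07 nm):  [kg·m²·s⁻¹] / [m] = kg·m·s⁻¹
Every term reduces to kg·m·s⁻¹.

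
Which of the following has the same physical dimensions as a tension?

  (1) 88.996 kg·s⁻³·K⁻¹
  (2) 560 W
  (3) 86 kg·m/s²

(3)

Reference: [tension] = kg·m·s⁻².
Each option:
  (1) kg·s⁻³·K⁻¹
  (2) W = J·s⁻¹ = kg·m²·s⁻³
  (3) kg·m·s⁻²  ← same
Only (3) matches kg·m·s⁻².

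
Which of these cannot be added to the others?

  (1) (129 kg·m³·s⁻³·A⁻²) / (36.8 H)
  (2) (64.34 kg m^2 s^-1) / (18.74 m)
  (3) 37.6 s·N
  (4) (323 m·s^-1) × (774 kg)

Reduce each to base SI dimensions:
  (1) [kg·m³·s⁻³·A⁻²] / [kg·m²·s⁻²·A⁻²] = m·s⁻¹
  (2) [kg·m²·s⁻¹] / [m] = kg·m·s⁻¹
  (3) N·s = kg·m·s⁻²·s = kg·m·s⁻¹
  (4) [m·s⁻¹] · [kg] = kg·m·s⁻¹
All reduce to kg·m·s⁻¹ except (1), which is m·s⁻¹.

(1)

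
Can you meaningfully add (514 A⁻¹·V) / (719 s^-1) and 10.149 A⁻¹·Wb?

Expand each in SI base units:
  (514 A⁻¹·V) / (719 s^-1):  [kg·m²·s⁻³·A⁻²] / [s⁻¹] = kg·m²·s⁻²·A⁻²
  10.149 A⁻¹·Wb:  Wb·A⁻¹ = V·s·A⁻¹ = kg·m²·s⁻²·A⁻²
Both are kg·m²·s⁻²·A⁻², so they have the same dimensions and can be added.

Yes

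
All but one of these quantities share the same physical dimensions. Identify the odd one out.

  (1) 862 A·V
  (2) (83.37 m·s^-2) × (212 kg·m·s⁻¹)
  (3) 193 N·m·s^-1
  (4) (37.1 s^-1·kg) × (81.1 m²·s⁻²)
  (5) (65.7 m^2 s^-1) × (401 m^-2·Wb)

(5)

Work out the base dimensions of each:
  (1) V·A = J·C⁻¹·A = kg·m²·s⁻³
  (2) [m·s⁻²] · [kg·m·s⁻¹] = kg·m²·s⁻³
  (3) N·m·s⁻¹ = kg·m·s⁻²·m·s⁻¹ = kg·m²·s⁻³
  (4) [kg·s⁻¹] · [m²·s⁻²] = kg·m²·s⁻³
  (5) [m²·s⁻¹] · [kg·s⁻²·A⁻¹] = kg·m²·s⁻³·A⁻¹
All reduce to kg·m²·s⁻³ except (5), which is kg·m²·s⁻³·A⁻¹.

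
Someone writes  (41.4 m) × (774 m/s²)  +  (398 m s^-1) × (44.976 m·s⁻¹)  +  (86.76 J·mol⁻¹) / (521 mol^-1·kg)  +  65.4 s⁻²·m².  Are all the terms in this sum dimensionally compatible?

Expand each in SI base units:
  (41.4 m) × (774 m/s²):  [m] · [m·s⁻²] = m²·s⁻²
  (398 m s^-1) × (44.976 m·s⁻¹):  [m·s⁻¹] · [m·s⁻¹] = m²·s⁻²
  (86.76 J·mol⁻¹) / (521 mol^-1·kg):  [kg·m²·s⁻²·mol⁻¹] / [kg·mol⁻¹] = m²·s⁻²
  65.4 s⁻²·m²:  m²·s⁻²
Every term reduces to m²·s⁻².

Yes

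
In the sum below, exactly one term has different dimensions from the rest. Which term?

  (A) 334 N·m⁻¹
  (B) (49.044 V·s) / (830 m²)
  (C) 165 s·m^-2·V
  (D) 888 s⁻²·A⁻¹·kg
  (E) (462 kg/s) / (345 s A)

Dimensions:
  (A) N·m⁻¹ = kg·m·s⁻²·m⁻¹ = kg·s⁻²
  (B) [kg·m²·s⁻²·A⁻¹] / [m²] = kg·s⁻²·A⁻¹
  (C) V·s·m⁻² = J·C⁻¹·s·m⁻² = kg·s⁻²·A⁻¹
  (D) kg·s⁻²·A⁻¹
  (E) [kg·s⁻¹] / [s·A] = kg·s⁻²·A⁻¹
All reduce to kg·s⁻²·A⁻¹ except (A), which is kg·s⁻².

(A)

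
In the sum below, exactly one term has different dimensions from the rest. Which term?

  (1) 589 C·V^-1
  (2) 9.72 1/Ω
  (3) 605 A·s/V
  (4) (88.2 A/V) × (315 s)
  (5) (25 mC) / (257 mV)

Reduce each to base SI dimensions:
  (1) C·V⁻¹ = s·A·(J·C⁻¹)⁻¹ = kg⁻¹·m⁻²·s⁴·A²
  (2) Ω⁻¹ = (V·A⁻¹)⁻¹ = kg⁻¹·m⁻²·s³·A²
  (3) A·s·V⁻¹ = A·s·(J·C⁻¹)⁻¹ = kg⁻¹·m⁻²·s⁴·A²
  (4) [kg⁻¹·m⁻²·s³·A²] · [s] = kg⁻¹·m⁻²·s⁴·A²
  (5) [s·A] / [kg·m²·s⁻³·A⁻¹] = kg⁻¹·m⁻²·s⁴·A²
All reduce to kg⁻¹·m⁻²·s⁴·A² except (2), which is kg⁻¹·m⁻²·s³·A².

(2)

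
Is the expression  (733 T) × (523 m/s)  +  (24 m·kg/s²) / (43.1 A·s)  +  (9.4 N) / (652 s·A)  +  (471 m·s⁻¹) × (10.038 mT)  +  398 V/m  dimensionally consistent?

Expand each in SI base units:
  (733 T) × (523 m/s):  [kg·s⁻²·A⁻¹] · [m·s⁻¹] = kg·m·s⁻³·A⁻¹
  (24 m·kg/s²) / (43.1 A·s):  [kg·m·s⁻²] / [s·A] = kg·m·s⁻³·A⁻¹
  (9.4 N) / (652 s·A):  [kg·m·s⁻²] / [s·A] = kg·m·s⁻³·A⁻¹
  (471 m·s⁻¹) × (10.038 mT):  [m·s⁻¹] · [kg·s⁻²·A⁻¹] = kg·m·s⁻³·A⁻¹
  398 V/m:  V·m⁻¹ = J·C⁻¹·m⁻¹ = kg·m·s⁻³·A⁻¹
Every term reduces to kg·m·s⁻³·A⁻¹.

Yes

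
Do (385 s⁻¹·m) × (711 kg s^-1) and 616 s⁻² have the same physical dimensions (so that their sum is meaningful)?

Reduce each to base SI dimensions:
  (385 s⁻¹·m) × (711 kg s^-1):  [m·s⁻¹] · [kg·s⁻¹] = kg·m·s⁻²
  616 s⁻²:  s⁻²
kg·m·s⁻² ≠ s⁻², so they cannot be added.

No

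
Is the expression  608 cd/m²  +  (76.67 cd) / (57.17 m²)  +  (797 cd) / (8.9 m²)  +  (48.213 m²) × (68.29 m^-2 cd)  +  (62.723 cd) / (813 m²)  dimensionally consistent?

Dimensions:
  608 cd/m²:  cd·m⁻² = m⁻²·cd
  (76.67 cd) / (57.17 m²):  [cd] / [m²] = m⁻²·cd
  (797 cd) / (8.9 m²):  [cd] / [m²] = m⁻²·cd
  (48.213 m²) × (68.29 m^-2 cd):  [m²] · [m⁻²·cd] = cd
  (62.723 cd) / (813 m²):  [cd] / [m²] = m⁻²·cd
The terms do not share a single dimension (cd vs m⁻²·cd).

No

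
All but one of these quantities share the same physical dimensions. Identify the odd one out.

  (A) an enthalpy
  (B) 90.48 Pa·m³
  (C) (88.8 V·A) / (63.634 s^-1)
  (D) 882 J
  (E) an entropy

(E)

Work out the base dimensions of each:
  (A) [enthalpy] = kg·m²·s⁻²
  (B) Pa·m³ = N·m⁻²·m³ = kg·m²·s⁻²
  (C) [kg·m²·s⁻³] / [s⁻¹] = kg·m²·s⁻²
  (D) J = N·m = kg·m²·s⁻²
  (E) [entropy] = kg·m²·s⁻²·K⁻¹
All reduce to kg·m²·s⁻² except (E), which is kg·m²·s⁻²·K⁻¹.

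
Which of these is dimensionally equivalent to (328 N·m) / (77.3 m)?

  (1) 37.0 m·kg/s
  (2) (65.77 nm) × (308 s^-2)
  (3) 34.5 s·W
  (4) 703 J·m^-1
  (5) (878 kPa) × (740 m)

Reference: [kg·m²·s⁻²] / [m] = kg·m·s⁻².
Each option:
  (1) kg·m·s⁻¹
  (2) [m] · [s⁻²] = m·s⁻²
  (3) W·s = J·s⁻¹·s = kg·m²·s⁻²
  (4) J·m⁻¹ = N·m·m⁻¹ = kg·m·s⁻²  ← same
  (5) [kg·m⁻¹·s⁻²] · [m] = kg·s⁻²
Only (4) matches kg·m·s⁻².

(4)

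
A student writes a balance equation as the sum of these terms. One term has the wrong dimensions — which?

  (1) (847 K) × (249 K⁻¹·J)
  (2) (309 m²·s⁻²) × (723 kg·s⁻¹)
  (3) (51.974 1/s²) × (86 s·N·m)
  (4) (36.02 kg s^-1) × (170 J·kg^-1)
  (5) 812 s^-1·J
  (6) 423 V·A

(1)

Work out the base dimensions of each:
  (1) [K] · [kg·m²·s⁻²·K⁻¹] = kg·m²·s⁻²
  (2) [m²·s⁻²] · [kg·s⁻¹] = kg·m²·s⁻³
  (3) [s⁻²] · [kg·m²·s⁻¹] = kg·m²·s⁻³
  (4) [kg·s⁻¹] · [m²·s⁻²] = kg·m²·s⁻³
  (5) J·s⁻¹ = N·m·s⁻¹ = kg·m²·s⁻³
  (6) V·A = J·C⁻¹·A = kg·m²·s⁻³
All reduce to kg·m²·s⁻³ except (1), which is kg·m²·s⁻².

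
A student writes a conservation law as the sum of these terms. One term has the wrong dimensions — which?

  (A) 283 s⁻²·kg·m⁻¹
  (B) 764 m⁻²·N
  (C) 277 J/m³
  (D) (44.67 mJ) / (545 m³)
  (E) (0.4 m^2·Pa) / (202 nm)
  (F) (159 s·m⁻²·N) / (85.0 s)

(E)

Expand each in SI base units:
  (A) kg·m⁻¹·s⁻²
  (B) N·m⁻² = kg·m·s⁻²·m⁻² = kg·m⁻¹·s⁻²
  (C) J·m⁻³ = N·m·m⁻³ = kg·m⁻¹·s⁻²
  (D) [kg·m²·s⁻²] / [m³] = kg·m⁻¹·s⁻²
  (E) [kg·m·s⁻²] / [m] = kg·s⁻²
  (F) [kg·m⁻¹·s⁻¹] / [s] = kg·m⁻¹·s⁻²
All reduce to kg·m⁻¹·s⁻² except (E), which is kg·s⁻².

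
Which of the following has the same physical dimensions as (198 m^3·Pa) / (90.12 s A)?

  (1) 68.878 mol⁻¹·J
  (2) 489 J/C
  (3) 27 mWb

(2)

Reference: [kg·m²·s⁻²] / [s·A] = kg·m²·s⁻³·A⁻¹.
Each option:
  (1) J·mol⁻¹ = N·m·mol⁻¹ = kg·m²·s⁻²·mol⁻¹
  (2) J·C⁻¹ = N·m·(s·A)⁻¹ = kg·m²·s⁻³·A⁻¹  ← same
  (3) Wb = V·s = kg·m²·s⁻²·A⁻¹
Only (2) matches kg·m²·s⁻³·A⁻¹.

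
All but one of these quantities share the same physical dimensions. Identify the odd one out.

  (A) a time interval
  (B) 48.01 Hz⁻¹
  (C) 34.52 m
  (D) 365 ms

Work out the base dimensions of each:
  (A) [time interval] = s
  (B) Hz⁻¹ = (s⁻¹)⁻¹ = s
  (C) m
  (D) s
All reduce to s except (C), which is m.

(C)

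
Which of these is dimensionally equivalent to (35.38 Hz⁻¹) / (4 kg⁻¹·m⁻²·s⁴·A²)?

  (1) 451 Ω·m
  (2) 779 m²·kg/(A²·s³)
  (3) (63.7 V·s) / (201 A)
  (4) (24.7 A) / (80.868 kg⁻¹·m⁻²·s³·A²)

Reference: [s] / [kg⁻¹·m⁻²·s⁴·A²] = kg·m²·s⁻³·A⁻².
Each option:
  (1) Ω·m = V·A⁻¹·m = kg·m³·s⁻³·A⁻²
  (2) kg·m²·s⁻³·A⁻²  ← same
  (3) [kg·m²·s⁻²·A⁻¹] / [A] = kg·m²·s⁻²·A⁻²
  (4) [A] / [kg⁻¹·m⁻²·s³·A²] = kg·m²·s⁻³·A⁻¹
Only (2) matches kg·m²·s⁻³·A⁻².

(2)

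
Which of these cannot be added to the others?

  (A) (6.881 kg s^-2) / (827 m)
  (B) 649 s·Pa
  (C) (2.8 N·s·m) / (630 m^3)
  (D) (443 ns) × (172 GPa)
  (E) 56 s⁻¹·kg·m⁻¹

(A)

Expand each in SI base units:
  (A) [kg·s⁻²] / [m] = kg·m⁻¹·s⁻²
  (B) Pa·s = N·m⁻²·s = kg·m⁻¹·s⁻¹
  (C) [kg·m²·s⁻¹] / [m³] = kg·m⁻¹·s⁻¹
  (D) [s] · [kg·m⁻¹·s⁻²] = kg·m⁻¹·s⁻¹
  (E) kg·m⁻¹·s⁻¹
All reduce to kg·m⁻¹·s⁻¹ except (A), which is kg·m⁻¹·s⁻².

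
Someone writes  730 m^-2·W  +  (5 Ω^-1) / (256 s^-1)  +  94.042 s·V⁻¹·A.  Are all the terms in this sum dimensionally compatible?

No

Dimensions:
  730 m^-2·W:  W·m⁻² = J·s⁻¹·m⁻² = kg·s⁻³
  (5 Ω^-1) / (256 s^-1):  [kg⁻¹·m⁻²·s³·A²] / [s⁻¹] = kg⁻¹·m⁻²·s⁴·A²
  94.042 s·V⁻¹·A:  A·s·V⁻¹ = A·s·(J·C⁻¹)⁻¹ = kg⁻¹·m⁻²·s⁴·A²
The terms do not share a single dimension (kg·s⁻³ vs kg⁻¹·m⁻²·s⁴·A²).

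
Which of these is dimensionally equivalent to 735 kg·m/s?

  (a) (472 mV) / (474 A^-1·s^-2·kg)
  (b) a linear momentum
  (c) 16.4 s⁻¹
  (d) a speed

Reference: kg·m·s⁻¹.
Each option:
  (a) [kg·m²·s⁻³·A⁻¹] / [kg·s⁻²·A⁻¹] = m²·s⁻¹
  (b) [linear momentum] = kg·m·s⁻¹  ← same
  (c) s⁻¹
  (d) [speed] = m·s⁻¹
Only (b) matches kg·m·s⁻¹.

(b)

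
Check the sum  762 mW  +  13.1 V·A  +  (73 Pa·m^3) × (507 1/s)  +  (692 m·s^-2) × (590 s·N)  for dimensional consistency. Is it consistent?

Expand each in SI base units:
  762 mW:  W = J·s⁻¹ = kg·m²·s⁻³
  13.1 V·A:  V·A = J·C⁻¹·A = kg·m²·s⁻³
  (73 Pa·m^3) × (507 1/s):  [kg·m²·s⁻²] · [s⁻¹] = kg·m²·s⁻³
  (692 m·s^-2) × (590 s·N):  [m·s⁻²] · [kg·m·s⁻¹] = kg·m²·s⁻³
Every term reduces to kg·m²·s⁻³.

Yes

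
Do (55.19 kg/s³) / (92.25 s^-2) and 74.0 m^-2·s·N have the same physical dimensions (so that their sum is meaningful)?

No

Work out the base dimensions of each:
  (55.19 kg/s³) / (92.25 s^-2):  [kg·s⁻³] / [s⁻²] = kg·s⁻¹
  74.0 m^-2·s·N:  N·s·m⁻² = kg·m·s⁻²·s·m⁻² = kg·m⁻¹·s⁻¹
kg·s⁻¹ ≠ kg·m⁻¹·s⁻¹, so they cannot be added.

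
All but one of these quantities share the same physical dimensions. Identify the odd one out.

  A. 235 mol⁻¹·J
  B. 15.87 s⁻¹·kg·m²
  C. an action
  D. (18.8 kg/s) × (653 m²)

A.

Expand each in SI base units:
  A. J·mol⁻¹ = N·m·mol⁻¹ = kg·m²·s⁻²·mol⁻¹
  B. kg·m²·s⁻¹
  C. [action] = kg·m²·s⁻¹
  D. [kg·s⁻¹] · [m²] = kg·m²·s⁻¹
All reduce to kg·m²·s⁻¹ except A., which is kg·m²·s⁻²·mol⁻¹.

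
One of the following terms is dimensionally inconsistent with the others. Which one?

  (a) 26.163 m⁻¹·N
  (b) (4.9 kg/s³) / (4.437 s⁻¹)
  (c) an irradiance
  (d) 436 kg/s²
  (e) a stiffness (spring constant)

(c)

Work out the base dimensions of each:
  (a) N·m⁻¹ = kg·m·s⁻²·m⁻¹ = kg·s⁻²
  (b) [kg·s⁻³] / [s⁻¹] = kg·s⁻²
  (c) [irradiance] = kg·s⁻³
  (d) kg·s⁻²
  (e) [stiffness (spring constant)] = kg·s⁻²
All reduce to kg·s⁻² except (c), which is kg·s⁻³.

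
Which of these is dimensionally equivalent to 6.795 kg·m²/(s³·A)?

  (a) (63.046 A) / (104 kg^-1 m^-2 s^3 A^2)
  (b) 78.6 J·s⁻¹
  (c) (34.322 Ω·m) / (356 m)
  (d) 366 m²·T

(a)

Reference: kg·m²·s⁻³·A⁻¹.
Each option:
  (a) [A] / [kg⁻¹·m⁻²·s³·A²] = kg·m²·s⁻³·A⁻¹  ← same
  (b) J·s⁻¹ = N·m·s⁻¹ = kg·m²·s⁻³
  (c) [kg·m³·s⁻³·A⁻²] / [m] = kg·m²·s⁻³·A⁻²
  (d) T·m² = Wb·m⁻²·m² = kg·m²·s⁻²·A⁻¹
Only (a) matches kg·m²·s⁻³·A⁻¹.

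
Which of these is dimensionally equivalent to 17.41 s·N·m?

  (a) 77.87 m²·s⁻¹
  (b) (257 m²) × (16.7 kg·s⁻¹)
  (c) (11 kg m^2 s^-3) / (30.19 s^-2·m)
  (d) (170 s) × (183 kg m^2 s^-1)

Reference: N·m·s = kg·m·s⁻²·m·s = kg·m²·s⁻¹.
Each option:
  (a) m²·s⁻¹
  (b) [m²] · [kg·s⁻¹] = kg·m²·s⁻¹  ← same
  (c) [kg·m²·s⁻³] / [m·s⁻²] = kg·m·s⁻¹
  (d) [s] · [kg·m²·s⁻¹] = kg·m²
Only (b) matches kg·m²·s⁻¹.

(b)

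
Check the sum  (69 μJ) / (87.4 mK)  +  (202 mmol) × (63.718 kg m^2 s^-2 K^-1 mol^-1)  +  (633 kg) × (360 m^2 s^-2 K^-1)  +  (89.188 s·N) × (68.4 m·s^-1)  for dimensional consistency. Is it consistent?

No

In SI base units:
  (69 μJ) / (87.4 mK):  [kg·m²·s⁻²] / [K] = kg·m²·s⁻²·K⁻¹
  (202 mmol) × (63.718 kg m^2 s^-2 K^-1 mol^-1):  [mol] · [kg·m²·s⁻²·K⁻¹·mol⁻¹] = kg·m²·s⁻²·K⁻¹
  (633 kg) × (360 m^2 s^-2 K^-1):  [kg] · [m²·s⁻²·K⁻¹] = kg·m²·s⁻²·K⁻¹
  (89.188 s·N) × (68.4 m·s^-1):  [kg·m·s⁻¹] · [m·s⁻¹] = kg·m²·s⁻²
The terms do not share a single dimension (kg·m²·s⁻² vs kg·m²·s⁻²·K⁻¹).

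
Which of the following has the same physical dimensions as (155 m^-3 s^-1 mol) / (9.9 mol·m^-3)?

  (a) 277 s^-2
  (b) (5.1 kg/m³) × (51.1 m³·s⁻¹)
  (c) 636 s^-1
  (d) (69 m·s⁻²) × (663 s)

Reference: [m⁻³·s⁻¹·mol] / [m⁻³·mol] = s⁻¹.
Each option:
  (a) s⁻²
  (b) [kg·m⁻³] · [m³·s⁻¹] = kg·s⁻¹
  (c) s⁻¹  ← same
  (d) [m·s⁻²] · [s] = m·s⁻¹
Only (c) matches s⁻¹.

(c)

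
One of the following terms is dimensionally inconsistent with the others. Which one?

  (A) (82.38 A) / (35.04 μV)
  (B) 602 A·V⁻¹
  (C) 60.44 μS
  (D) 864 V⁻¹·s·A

(D)

Dimensions:
  (A) [A] / [kg·m²·s⁻³·A⁻¹] = kg⁻¹·m⁻²·s³·A²
  (B) A·V⁻¹ = A·(J·C⁻¹)⁻¹ = kg⁻¹·m⁻²·s³·A²
  (C) S = Ω⁻¹ = kg⁻¹·m⁻²·s³·A²
  (D) A·s·V⁻¹ = A·s·(J·C⁻¹)⁻¹ = kg⁻¹·m⁻²·s⁴·A²
All reduce to kg⁻¹·m⁻²·s³·A² except (D), which is kg⁻¹·m⁻²·s⁴·A².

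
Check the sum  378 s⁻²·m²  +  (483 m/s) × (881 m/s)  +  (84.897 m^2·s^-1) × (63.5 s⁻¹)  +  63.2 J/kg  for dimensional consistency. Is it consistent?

Yes

Work out the base dimensions of each:
  378 s⁻²·m²:  m²·s⁻²
  (483 m/s) × (881 m/s):  [m·s⁻¹] · [m·s⁻¹] = m²·s⁻²
  (84.897 m^2·s^-1) × (63.5 s⁻¹):  [m²·s⁻¹] · [s⁻¹] = m²·s⁻²
  63.2 J/kg:  J·kg⁻¹ = N·m·kg⁻¹ = m²·s⁻²
Every term reduces to m²·s⁻².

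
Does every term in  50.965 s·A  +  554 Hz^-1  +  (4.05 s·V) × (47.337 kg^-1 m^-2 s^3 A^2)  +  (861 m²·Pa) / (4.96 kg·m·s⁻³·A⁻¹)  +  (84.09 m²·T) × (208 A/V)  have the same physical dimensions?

Expand each in SI base units:
  50.965 s·A:  A·s = s·A
  554 Hz^-1:  Hz⁻¹ = (s⁻¹)⁻¹ = s
  (4.05 s·V) × (47.337 kg^-1 m^-2 s^3 A^2):  [kg·m²·s⁻²·A⁻¹] · [kg⁻¹·m⁻²·s³·A²] = s·A
  (861 m²·Pa) / (4.96 kg·m·s⁻³·A⁻¹):  [kg·m·s⁻²] / [kg·m·s⁻³·A⁻¹] = s·A
  (84.09 m²·T) × (208 A/V):  [kg·m²·s⁻²·A⁻¹] · [kg⁻¹·m⁻²·s³·A²] = s·A
The terms do not share a single dimension (s vs s·A).

No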